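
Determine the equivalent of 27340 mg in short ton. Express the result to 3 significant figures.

3.01e-5 short tons

1 milligram = 1.10231e-9 short ton.
Thus 27340 × 1.10231e-9 ≈ 3.01e-5 short ton.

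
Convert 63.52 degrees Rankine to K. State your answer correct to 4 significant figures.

°R = K × 9/5.
Applying the formula gives 35.29 K.

35.29 K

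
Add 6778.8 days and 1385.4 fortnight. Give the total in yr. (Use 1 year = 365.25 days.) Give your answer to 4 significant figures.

6778.8 d = 18.5593 yr and 1385.4 fortnight = 53.1023 yr.
18.5593 + 53.1023 ≈ 71.66 yr.

71.66 yr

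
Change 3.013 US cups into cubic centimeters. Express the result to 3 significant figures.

1 US cup = 236.588 cubic centimeters.
Thus 3.013 × 236.588 ≈ 713 cm³.

713 cubic centimeters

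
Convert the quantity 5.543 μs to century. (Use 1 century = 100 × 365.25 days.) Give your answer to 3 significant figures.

1.76 × 10^-15 century

1 μs = 3.16881 × 10^-16 century.
Then 5.543 × 3.16881 × 10^-16 ≈ 1.76 × 10^-15 century.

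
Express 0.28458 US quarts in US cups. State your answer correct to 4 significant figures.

1.138 US cups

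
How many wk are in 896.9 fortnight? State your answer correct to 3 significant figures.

1790 wk

1 fortnight = 2.00000 weeks.
Thus 896.9 × 2.00000 ≈ 1790 wk.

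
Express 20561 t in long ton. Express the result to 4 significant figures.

20240 long ton

1 t = 0.984207 long ton.
20561 × 0.984207 ≈ 20240 long ton.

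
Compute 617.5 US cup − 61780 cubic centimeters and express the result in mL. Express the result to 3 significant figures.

617.5 US cup = 146093 mL and 61780 cm³ = 61780.0 mL.
146093 − 61780.0 ≈ 84300 mL.

84300 mL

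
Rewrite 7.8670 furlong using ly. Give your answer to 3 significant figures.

1.67e-13 ly

1 furlong = 2.12635e-14 ly.
So 7.8670 × 2.12635e-14 ≈ 1.67e-13 ly.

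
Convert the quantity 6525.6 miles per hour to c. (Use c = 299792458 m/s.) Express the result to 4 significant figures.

9.731 × 10^-6 c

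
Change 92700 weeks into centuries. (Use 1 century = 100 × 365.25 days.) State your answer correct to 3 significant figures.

1 wk = 0.000191650 centuries.
So 92700 × 0.000191650 ≈ 17.8 century.

17.8 century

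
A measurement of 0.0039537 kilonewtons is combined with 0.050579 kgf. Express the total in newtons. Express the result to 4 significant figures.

4.450 newtons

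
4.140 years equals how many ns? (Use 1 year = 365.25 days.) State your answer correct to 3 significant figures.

1 year = 3.15576e+16 nanoseconds.
Thus 4.140 × 3.15576e+16 ≈ 1.31e+17 ns.

1.31e+17 nanoseconds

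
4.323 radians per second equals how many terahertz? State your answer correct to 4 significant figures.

6.880e-13 THz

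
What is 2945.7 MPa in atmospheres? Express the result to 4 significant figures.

1 megapascal = 9.86923 atmospheres.
2945.7 × 9.86923 ≈ 29070 atm.

29070 atm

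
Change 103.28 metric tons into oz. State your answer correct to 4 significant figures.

3.643e+6 oz

1 metric ton = 35274.0 ounces.
Thus 103.28 × 35274.0 ≈ 3.643e+6 oz.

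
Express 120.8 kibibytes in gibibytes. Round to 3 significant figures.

1 kibibyte = 9.53674 × 10^-7 gibibytes.
Then 120.8 × 9.53674 × 10^-7 ≈ 0.000115 GiB.

0.000115 gibibytes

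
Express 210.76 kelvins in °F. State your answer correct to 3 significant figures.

-80.3 °F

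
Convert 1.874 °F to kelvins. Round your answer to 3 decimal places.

256.413 kelvins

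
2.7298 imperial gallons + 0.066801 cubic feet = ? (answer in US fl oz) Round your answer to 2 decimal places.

483.59 US fluid ounces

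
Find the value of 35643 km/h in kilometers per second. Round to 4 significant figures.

1 kilometer per hour = 0.000277778 kilometers per second.
Thus 35643 × 0.000277778 ≈ 9.901 km/s.

9.901 km/s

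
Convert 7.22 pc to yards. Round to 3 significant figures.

2.44e+17 yd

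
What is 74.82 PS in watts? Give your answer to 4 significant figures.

1 PS = 735.499 watts.
Then 74.82 × 735.499 ≈ 55030 W.

55030 W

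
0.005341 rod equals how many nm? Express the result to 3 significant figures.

1 rod = 5.02920 × 10^9 nm.
Then 0.005341 × 5.02920 × 10^9 ≈ 2.69 × 10^7 nm.

2.69 × 10^7 nm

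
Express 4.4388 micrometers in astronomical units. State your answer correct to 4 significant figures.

1 micrometer = 6.68459e-18 astronomical units.
4.4388 × 6.68459e-18 ≈ 2.967e-17 au.

2.967e-17 astronomical units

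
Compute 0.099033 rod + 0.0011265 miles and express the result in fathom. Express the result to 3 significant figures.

1.26 fathoms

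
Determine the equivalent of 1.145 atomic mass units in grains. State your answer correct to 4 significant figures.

2.934e-23 gr

1 atomic mass unit = 2.56260e-23 grains.
So 1.145 × 2.56260e-23 ≈ 2.934e-23 gr.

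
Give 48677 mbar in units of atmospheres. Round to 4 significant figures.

48.04 atmospheres

1 mbar = 0.000986923 atm.
Thus 48677 × 0.000986923 ≈ 48.04 atm.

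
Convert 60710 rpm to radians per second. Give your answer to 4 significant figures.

1 rpm = 0.104720 rad/s.
60710 × 0.104720 ≈ 6358 rad/s.

6358 rad/s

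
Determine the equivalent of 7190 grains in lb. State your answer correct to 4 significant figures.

1 gr = 0.000142857 pounds.
Thus 7190 × 0.000142857 ≈ 1.027 lb.

1.027 lb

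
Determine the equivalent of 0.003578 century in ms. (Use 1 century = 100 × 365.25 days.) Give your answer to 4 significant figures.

1.129 × 10^10 milliseconds

1 century = 3.15576 × 10^12 ms.
Then 0.003578 × 3.15576 × 10^12 ≈ 1.129 × 10^10 ms.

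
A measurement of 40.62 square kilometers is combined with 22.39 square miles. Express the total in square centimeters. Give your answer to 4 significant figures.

40.62 km² = 4.06200 × 10^11 cm² and 22.39 mi² = 5.79898 × 10^11 cm².
4.06200 × 10^11 + 5.79898 × 10^11 ≈ 9.861 × 10^11 cm².

9.861 × 10^11 cm²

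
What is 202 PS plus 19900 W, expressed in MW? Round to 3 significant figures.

0.168 MW

202 PS = 0.148571 MW and 19900 W = 0.0199000 MW.
0.148571 + 0.0199000 ≈ 0.168 MW.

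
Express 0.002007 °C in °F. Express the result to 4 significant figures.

32.00 °F

°F = °C × 9/5 + 32.
Applying the formula gives 32.00 °F.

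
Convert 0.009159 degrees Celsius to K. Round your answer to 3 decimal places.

273.159 K

K = °C + 273.15.
Applying the formula gives 273.159 K.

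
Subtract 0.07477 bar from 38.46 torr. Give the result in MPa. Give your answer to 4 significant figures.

-0.002349 megapascals

38.46 torr = 0.00512758 MPa and 0.07477 bar = 0.00747700 MPa.
0.00512758 − 0.00747700 ≈ -0.002349 MPa.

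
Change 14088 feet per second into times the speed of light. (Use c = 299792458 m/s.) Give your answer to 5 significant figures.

1.4323e-5 c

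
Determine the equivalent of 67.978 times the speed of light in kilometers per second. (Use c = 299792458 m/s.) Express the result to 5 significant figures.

2.0379 × 10^7 km/s

1 c = 299792 km/s.
So 67.978 × 299792 ≈ 2.0379 × 10^7 km/s.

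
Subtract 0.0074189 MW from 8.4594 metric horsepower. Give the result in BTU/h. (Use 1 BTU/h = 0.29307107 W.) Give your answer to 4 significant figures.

-4084 BTU/h

8.4594 PS = 21229.9 BTU/h and 0.0074189 MW = 25314.3 BTU/h.
21229.9 − 25314.3 ≈ -4084 BTU/h.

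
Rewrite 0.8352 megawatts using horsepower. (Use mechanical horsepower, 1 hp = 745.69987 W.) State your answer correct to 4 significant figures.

1120 horsepower

1 megawatt = 1341.02 horsepower.
0.8352 × 1341.02 ≈ 1120 hp.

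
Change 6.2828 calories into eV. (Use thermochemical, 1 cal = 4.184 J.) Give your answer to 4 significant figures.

1 cal = 2.61145 × 10^19 electronvolts.
6.2828 × 2.61145 × 10^19 ≈ 1.641 × 10^20 eV.

1.641 × 10^20 eV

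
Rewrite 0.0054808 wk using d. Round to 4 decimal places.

1 week = 7.00000 d.
Then 0.0054808 × 7.00000 ≈ 0.0384 d.

0.0384 days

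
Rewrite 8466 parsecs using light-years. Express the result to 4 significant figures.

1 parsec = 3.26156 ly.
Then 8466 × 3.26156 ≈ 27610 ly.

27610 ly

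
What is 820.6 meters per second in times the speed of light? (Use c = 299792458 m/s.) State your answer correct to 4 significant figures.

1 meter per second = 3.33564e-9 times the speed of light.
So 820.6 × 3.33564e-9 ≈ 2.737e-6 c.

2.737e-6 times the speed of light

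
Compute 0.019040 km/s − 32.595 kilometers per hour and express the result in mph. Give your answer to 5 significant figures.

0.019040 km/s = 42.5913 mph and 32.595 km/h = 20.2536 mph.
42.5913 − 20.2536 ≈ 22.338 mph.

22.338 mph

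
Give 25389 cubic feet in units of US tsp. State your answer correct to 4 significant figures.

1.459e+8 US tsp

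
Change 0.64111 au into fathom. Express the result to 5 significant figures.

5.2444 × 10^10 fathom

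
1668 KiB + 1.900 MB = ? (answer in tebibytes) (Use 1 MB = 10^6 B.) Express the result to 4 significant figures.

1668 KiB = 1.55345 × 10^-6 TiB and 1.900 MB = 1.72804 × 10^-6 TiB.
1.55345 × 10^-6 + 1.72804 × 10^-6 ≈ 3.281 × 10^-6 TiB.

3.281 × 10^-6 TiB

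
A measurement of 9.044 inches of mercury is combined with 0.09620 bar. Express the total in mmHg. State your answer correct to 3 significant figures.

302 millimeters of mercury

9.044 inHg = 229.718 mmHg and 0.09620 bar = 72.1559 mmHg.
229.718 + 72.1559 ≈ 302 mmHg.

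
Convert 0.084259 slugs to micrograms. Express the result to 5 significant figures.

1 slug = 1.45939 × 10^10 micrograms.
So 0.084259 × 1.45939 × 10^10 ≈ 1.2297 × 10^9 μg.

1.2297 × 10^9 micrograms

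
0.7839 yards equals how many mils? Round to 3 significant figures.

1 yd = 36000.0 mil.
Then 0.7839 × 36000.0 ≈ 28200 mil.

28200 mil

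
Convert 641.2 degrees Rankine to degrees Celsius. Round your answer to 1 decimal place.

83.1 °C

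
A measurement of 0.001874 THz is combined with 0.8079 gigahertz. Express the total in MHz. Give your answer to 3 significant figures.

2680 MHz

0.001874 THz = 1874.00 MHz and 0.8079 GHz = 807.900 MHz.
1874.00 + 807.900 ≈ 2680 MHz.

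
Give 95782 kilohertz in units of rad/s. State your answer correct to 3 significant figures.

6.02e+8 rad/s

1 kilohertz = 6283.19 rad/s.
95782 × 6283.19 ≈ 6.02e+8 rad/s.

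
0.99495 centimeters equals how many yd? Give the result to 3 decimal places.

1 cm = 0.0109361 yd.
Then 0.99495 × 0.0109361 ≈ 0.011 yd.

0.011 yd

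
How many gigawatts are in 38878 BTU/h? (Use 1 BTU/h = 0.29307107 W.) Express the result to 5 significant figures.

1.1394 × 10^-5 gigawatts

1 BTU per hour = 2.93071 × 10^-10 GW.
So 38878 × 2.93071 × 10^-10 ≈ 1.1394 × 10^-5 GW.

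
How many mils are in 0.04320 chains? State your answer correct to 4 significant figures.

34210 mil

1 chain = 792000 mil.
Then 0.04320 × 792000 ≈ 34210 mil.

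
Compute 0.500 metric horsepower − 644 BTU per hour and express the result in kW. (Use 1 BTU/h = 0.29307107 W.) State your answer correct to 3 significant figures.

0.179 kW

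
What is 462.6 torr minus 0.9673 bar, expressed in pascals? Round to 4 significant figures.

-35060 pascals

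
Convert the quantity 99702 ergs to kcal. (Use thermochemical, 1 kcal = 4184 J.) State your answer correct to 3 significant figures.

2.38 × 10^-6 kcal

1 erg = 2.39006 × 10^-11 kilocalories.
99702 × 2.39006 × 10^-11 ≈ 2.38 × 10^-6 kcal.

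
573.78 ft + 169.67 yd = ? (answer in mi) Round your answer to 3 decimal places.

573.78 ft = 0.108670 mi and 169.67 yd = 0.0964034 mi.
0.108670 + 0.0964034 ≈ 0.205 mi.

0.205 mi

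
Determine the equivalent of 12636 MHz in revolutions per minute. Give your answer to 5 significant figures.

7.5816e+11 revolutions per minute

1 megahertz = 6.00000e+7 rpm.
Thus 12636 × 6.00000e+7 ≈ 7.5816e+11 rpm.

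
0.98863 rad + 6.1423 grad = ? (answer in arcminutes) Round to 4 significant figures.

3730 arcminutes

0.98863 rad = 3398.66 arcmin and 6.1423 grad = 331.684 arcmin.
3398.66 + 331.684 ≈ 3730 arcmin.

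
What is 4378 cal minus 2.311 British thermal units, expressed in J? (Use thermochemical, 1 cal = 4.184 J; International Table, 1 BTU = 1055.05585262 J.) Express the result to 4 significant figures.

4378 cal = 18317.6 J and 2.311 BTU = 2438.23 J.
18317.6 − 2438.23 ≈ 15880 J.

15880 joules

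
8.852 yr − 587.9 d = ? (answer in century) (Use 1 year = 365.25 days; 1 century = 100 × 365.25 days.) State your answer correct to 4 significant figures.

0.07242 century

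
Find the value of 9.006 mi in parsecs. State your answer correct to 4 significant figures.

4.697e-13 pc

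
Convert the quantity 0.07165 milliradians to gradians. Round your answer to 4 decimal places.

0.0046 grad

1 mrad = 0.0636620 grad.
Thus 0.07165 × 0.0636620 ≈ 0.0046 grad.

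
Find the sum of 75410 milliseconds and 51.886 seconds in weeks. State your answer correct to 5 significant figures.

75410 ms = 0.000124686 wk and 51.886 s = 8.57903 × 10^-5 wk.
0.000124686 + 8.57903 × 10^-5 ≈ 0.00021048 wk.

0.00021048 wk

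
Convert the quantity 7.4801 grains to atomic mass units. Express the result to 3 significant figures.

1 gr = 3.90228e+22 u.
Thus 7.4801 × 3.90228e+22 ≈ 2.92e+23 u.

2.92e+23 atomic mass units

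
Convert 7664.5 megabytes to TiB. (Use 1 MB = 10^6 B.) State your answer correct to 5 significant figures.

1 megabyte = 9.09495e-7 tebibytes.
So 7664.5 × 9.09495e-7 ≈ 0.0069708 TiB.

0.0069708 TiB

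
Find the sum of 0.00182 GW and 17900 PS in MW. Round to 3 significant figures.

15.0 MW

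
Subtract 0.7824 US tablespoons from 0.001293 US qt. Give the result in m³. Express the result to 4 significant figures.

0.001293 US qt = 1.22363e-6 m³ and 0.7824 US tbsp = 1.15692e-5 m³.
1.22363e-6 − 1.15692e-5 ≈ -1.035e-5 m³.

-1.035e-5 m³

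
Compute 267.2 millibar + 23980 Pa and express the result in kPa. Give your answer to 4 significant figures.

267.2 mbar = 26.7200 kPa and 23980 Pa = 23.9800 kPa.
26.7200 + 23.9800 ≈ 50.70 kPa.

50.70 kilopascals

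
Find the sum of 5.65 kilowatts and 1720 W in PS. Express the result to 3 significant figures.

5.65 kW = 7.68186 PS and 1720 W = 2.33855 PS.
7.68186 + 2.33855 ≈ 10.0 PS.

10.0 metric horsepower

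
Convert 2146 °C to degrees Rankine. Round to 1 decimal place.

°R = (°C + 273.15) × 9/5.
Applying the formula gives 4354.5 °R.

4354.5 °R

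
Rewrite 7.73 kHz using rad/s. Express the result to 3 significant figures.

48600 rad/s

1 kilohertz = 6283.19 rad/s.
So 7.73 × 6283.19 ≈ 48600 rad/s.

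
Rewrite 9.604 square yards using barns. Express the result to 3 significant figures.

8.03e+28 barns

1 square yard = 8.36127e+27 barns.
So 9.604 × 8.36127e+27 ≈ 8.03e+28 barn.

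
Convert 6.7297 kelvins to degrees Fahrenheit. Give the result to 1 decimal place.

-447.6 °F

K = (°F + 459.67) × 5/9.
Applying the formula gives -447.6 °F.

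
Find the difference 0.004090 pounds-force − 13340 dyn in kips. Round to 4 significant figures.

0.004090 lbf = 4.09000 × 10^-6 kip and 13340 dyn = 2.99895 × 10^-5 kip.
4.09000 × 10^-6 − 2.99895 × 10^-5 ≈ -2.590 × 10^-5 kip.

-2.590 × 10^-5 kips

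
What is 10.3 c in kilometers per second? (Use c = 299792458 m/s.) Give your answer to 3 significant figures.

1 speed of light = 299792 kilometers per second.
Thus 10.3 × 299792 ≈ 3.09e+6 km/s.

3.09e+6 km/s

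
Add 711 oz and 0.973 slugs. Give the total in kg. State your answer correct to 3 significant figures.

34.4 kg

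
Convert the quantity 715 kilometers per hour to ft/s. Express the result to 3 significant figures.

652 ft/s

1 km/h = 0.911344 ft/s.
So 715 × 0.911344 ≈ 652 ft/s.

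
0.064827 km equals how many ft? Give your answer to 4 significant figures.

212.7 feet

1 km = 3280.84 ft.
Then 0.064827 × 3280.84 ≈ 212.7 ft.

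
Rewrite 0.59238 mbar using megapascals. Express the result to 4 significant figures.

1 mbar = 0.000100000 MPa.
0.59238 × 0.000100000 ≈ 5.924e-5 MPa.

5.924e-5 MPa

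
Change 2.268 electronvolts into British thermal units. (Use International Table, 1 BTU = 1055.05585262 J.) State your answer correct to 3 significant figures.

1 eV = 1.51857e-22 BTU.
So 2.268 × 1.51857e-22 ≈ 3.44e-22 BTU.

3.44e-22 BTU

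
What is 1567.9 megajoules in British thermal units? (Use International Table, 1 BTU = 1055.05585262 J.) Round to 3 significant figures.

1 megajoule = 947.817 British thermal units.
Thus 1567.9 × 947.817 ≈ 1.49 × 10^6 BTU.

1.49 × 10^6 BTU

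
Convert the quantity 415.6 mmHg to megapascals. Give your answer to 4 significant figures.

0.05541 megapascals

1 millimeter of mercury = 0.000133322 megapascals.
Then 415.6 × 0.000133322 ≈ 0.05541 MPa.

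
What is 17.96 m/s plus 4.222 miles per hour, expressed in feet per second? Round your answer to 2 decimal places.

65.12 feet per second

17.96 m/s = 58.9239 ft/s and 4.222 mph = 6.19227 ft/s.
58.9239 + 6.19227 ≈ 65.12 ft/s.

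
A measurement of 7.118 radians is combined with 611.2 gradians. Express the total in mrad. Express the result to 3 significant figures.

16700 mrad

7.118 rad = 7118.00 mrad and 611.2 grad = 9600.71 mrad.
7118.00 + 9600.71 ≈ 16700 mrad.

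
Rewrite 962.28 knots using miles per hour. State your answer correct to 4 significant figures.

1107 mph

1 knot = 1.15078 mph.
So 962.28 × 1.15078 ≈ 1107 mph.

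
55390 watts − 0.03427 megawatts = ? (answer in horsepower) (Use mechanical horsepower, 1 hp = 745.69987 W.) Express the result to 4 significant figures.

55390 W = 74.2792 hp and 0.03427 MW = 45.9568 hp.
74.2792 − 45.9568 ≈ 28.32 hp.

28.32 hp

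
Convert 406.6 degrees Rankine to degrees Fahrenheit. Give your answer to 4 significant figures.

°R = °F + 459.67.
Applying the formula gives -53.07 °F.

-53.07 °F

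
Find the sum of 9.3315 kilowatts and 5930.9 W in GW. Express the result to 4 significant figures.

1.526e-5 gigawatts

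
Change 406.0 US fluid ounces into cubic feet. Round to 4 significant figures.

1 US fl oz = 0.00104438 ft³.
406.0 × 0.00104438 ≈ 0.4240 ft³.

0.4240 cubic feet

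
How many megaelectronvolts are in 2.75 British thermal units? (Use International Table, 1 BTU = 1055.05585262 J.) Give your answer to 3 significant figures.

1.81e+16 MeV

1 British thermal unit = 6.58514e+15 MeV.
2.75 × 6.58514e+15 ≈ 1.81e+16 MeV.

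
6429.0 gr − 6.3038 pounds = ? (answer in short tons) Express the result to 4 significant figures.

-0.002693 short tons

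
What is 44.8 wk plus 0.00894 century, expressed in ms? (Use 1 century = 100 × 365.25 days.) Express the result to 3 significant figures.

5.53 × 10^10 ms

44.8 wk = 2.70950 × 10^10 ms and 0.00894 century = 2.82125 × 10^10 ms.
2.70950 × 10^10 + 2.82125 × 10^10 ≈ 5.53 × 10^10 ms.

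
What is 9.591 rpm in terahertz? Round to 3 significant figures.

1 rpm = 1.66667 × 10^-14 terahertz.
Then 9.591 × 1.66667 × 10^-14 ≈ 1.60 × 10^-13 THz.

1.60 × 10^-13 THz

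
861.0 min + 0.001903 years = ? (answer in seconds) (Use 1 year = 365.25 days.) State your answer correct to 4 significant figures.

861.0 min = 51660.0 s and 0.001903 yr = 60054.1 s.
51660.0 + 60054.1 ≈ 111700 s.

111700 seconds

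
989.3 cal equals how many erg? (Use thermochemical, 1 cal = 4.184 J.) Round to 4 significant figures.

1 cal = 4.18400 × 10^7 erg.
Then 989.3 × 4.18400 × 10^7 ≈ 4.139 × 10^10 erg.

4.139 × 10^10 ergs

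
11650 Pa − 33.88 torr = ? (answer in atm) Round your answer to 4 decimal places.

11650 Pa = 0.114977 atm and 33.88 torr = 0.0445789 atm.
0.114977 − 0.0445789 ≈ 0.0704 atm.

0.0704 atmospheres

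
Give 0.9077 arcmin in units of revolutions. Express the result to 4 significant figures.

1 arcmin = 4.62963e-5 revolutions.
Then 0.9077 × 4.62963e-5 ≈ 4.202e-5 rev.

4.202e-5 revolutions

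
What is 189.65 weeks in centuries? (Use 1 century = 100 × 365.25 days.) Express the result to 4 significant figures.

0.03635 century

1 week = 0.000191650 centuries.
189.65 × 0.000191650 ≈ 0.03635 century.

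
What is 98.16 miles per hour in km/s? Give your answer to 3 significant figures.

1 mph = 0.000447040 km/s.
98.16 × 0.000447040 ≈ 0.0439 km/s.

0.0439 kilometers per second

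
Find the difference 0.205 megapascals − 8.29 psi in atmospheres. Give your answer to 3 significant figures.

0.205 MPa = 2.02319 atm and 8.29 psi = 0.564101 atm.
2.02319 − 0.564101 ≈ 1.46 atm.

1.46 atm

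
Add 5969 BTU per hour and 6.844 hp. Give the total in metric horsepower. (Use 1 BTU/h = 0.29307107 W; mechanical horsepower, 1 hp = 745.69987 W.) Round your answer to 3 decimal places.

5969 BTU/h = 2.37844 PS and 6.844 hp = 6.93892 PS.
2.37844 + 6.93892 ≈ 9.317 PS.

9.317 PS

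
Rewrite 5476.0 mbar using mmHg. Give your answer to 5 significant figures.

4107.3 mmHg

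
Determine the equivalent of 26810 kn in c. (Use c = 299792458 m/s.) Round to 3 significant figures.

1 kn = 1.71600 × 10^-9 times the speed of light.
Then 26810 × 1.71600 × 10^-9 ≈ 4.60 × 10^-5 c.

4.60 × 10^-5 times the speed of light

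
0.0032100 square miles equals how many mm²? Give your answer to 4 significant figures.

8.314e+9 square millimeters

1 mi² = 2.58999e+12 mm².
Then 0.0032100 × 2.58999e+12 ≈ 8.314e+9 mm².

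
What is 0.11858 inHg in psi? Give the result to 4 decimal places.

0.0582 pounds per square inch

1 inch of mercury = 0.491154 pounds per square inch.
So 0.11858 × 0.491154 ≈ 0.0582 psi.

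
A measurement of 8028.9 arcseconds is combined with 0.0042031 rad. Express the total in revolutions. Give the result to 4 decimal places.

8028.9 arcsec = 0.00619514 rev and 0.0042031 rad = 0.000668944 rev.
0.00619514 + 0.000668944 ≈ 0.0069 rev.

0.0069 rev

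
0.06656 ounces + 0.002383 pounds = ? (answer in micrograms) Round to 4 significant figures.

0.06656 oz = 1.88694 × 10^6 μg and 0.002383 lb = 1.08091 × 10^6 μg.
1.88694 × 10^6 + 1.08091 × 10^6 ≈ 2.968 × 10^6 μg.

2.968 × 10^6 μg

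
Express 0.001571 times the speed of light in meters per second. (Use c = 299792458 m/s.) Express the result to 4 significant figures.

471000 m/s

1 c = 2.99792e+8 meters per second.
0.001571 × 2.99792e+8 ≈ 471000 m/s.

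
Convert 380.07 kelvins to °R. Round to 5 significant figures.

684.13 degrees Rankine

°R = K × 9/5.
Applying the formula gives 684.13 °R.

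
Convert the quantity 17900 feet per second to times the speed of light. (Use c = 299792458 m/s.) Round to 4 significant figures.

1 foot per second = 1.01670e-9 c.
17900 × 1.01670e-9 ≈ 1.820e-5 c.

1.820e-5 c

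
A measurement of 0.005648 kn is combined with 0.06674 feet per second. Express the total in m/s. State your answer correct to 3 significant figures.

0.005648 kn = 0.00290558 m/s and 0.06674 ft/s = 0.0203424 m/s.
0.00290558 + 0.0203424 ≈ 0.0232 m/s.

0.0232 m/s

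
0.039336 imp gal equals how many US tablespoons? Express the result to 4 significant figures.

12.09 US tbsp

1 imperial gallon = 307.443 US tbsp.
0.039336 × 307.443 ≈ 12.09 US tbsp.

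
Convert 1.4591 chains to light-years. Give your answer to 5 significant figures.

3.1026e-15 ly

1 chain = 2.12635e-15 ly.
Thus 1.4591 × 2.12635e-15 ≈ 3.1026e-15 ly.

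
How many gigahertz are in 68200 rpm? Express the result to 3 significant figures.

1.14 × 10^-6 GHz

1 revolution per minute = 1.66667 × 10^-11 gigahertz.
Thus 68200 × 1.66667 × 10^-11 ≈ 1.14 × 10^-6 GHz.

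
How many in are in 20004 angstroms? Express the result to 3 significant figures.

7.88 × 10^-5 in

1 angstrom = 3.93701 × 10^-9 inches.
Then 20004 × 3.93701 × 10^-9 ≈ 7.88 × 10^-5 in.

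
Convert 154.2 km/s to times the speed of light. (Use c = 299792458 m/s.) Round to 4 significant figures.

0.0005144 c

1 km/s = 3.33564 × 10^-6 c.
Thus 154.2 × 3.33564 × 10^-6 ≈ 0.0005144 c.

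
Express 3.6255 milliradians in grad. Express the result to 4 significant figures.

0.2308 grad

1 milliradian = 0.0636620 grad.
So 3.6255 × 0.0636620 ≈ 0.2308 grad.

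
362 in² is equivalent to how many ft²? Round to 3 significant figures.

1 in² = 0.00694444 square feet.
Thus 362 × 0.00694444 ≈ 2.51 ft².

2.51 ft²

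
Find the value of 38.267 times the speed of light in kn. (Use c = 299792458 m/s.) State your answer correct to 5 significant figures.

2.2300 × 10^10 kn

1 c = 5.82750 × 10^8 kn.
38.267 × 5.82750 × 10^8 ≈ 2.2300 × 10^10 kn.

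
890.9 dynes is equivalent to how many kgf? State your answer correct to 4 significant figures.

0.0009085 kgf

1 dyn = 1.01972e-6 kgf.
890.9 × 1.01972e-6 ≈ 0.0009085 kgf.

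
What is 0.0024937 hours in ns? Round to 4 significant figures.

8.977 × 10^9 ns

1 hour = 3.60000 × 10^12 nanoseconds.
So 0.0024937 × 3.60000 × 10^12 ≈ 8.977 × 10^9 ns.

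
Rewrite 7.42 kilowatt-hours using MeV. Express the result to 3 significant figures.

1.67e+20 MeV

1 kWh = 2.24694e+19 megaelectronvolts.
So 7.42 × 2.24694e+19 ≈ 1.67e+20 MeV.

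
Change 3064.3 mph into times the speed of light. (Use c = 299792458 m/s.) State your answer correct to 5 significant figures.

4.5694 × 10^-6 c

1 mile per hour = 1.49116 × 10^-9 c.
So 3064.3 × 1.49116 × 10^-9 ≈ 4.5694 × 10^-6 c.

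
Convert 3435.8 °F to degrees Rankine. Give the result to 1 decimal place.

3895.5 degrees Rankine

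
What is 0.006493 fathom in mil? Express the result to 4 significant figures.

467.5 mils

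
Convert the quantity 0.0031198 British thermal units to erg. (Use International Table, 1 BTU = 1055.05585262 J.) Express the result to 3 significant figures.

1 British thermal unit = 1.05506 × 10^10 erg.
Thus 0.0031198 × 1.05506 × 10^10 ≈ 3.29 × 10^7 erg.

3.29 × 10^7 ergs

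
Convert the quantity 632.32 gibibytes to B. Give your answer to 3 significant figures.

6.79e+11 bytes

1 GiB = 1.07374e+9 B.
So 632.32 × 1.07374e+9 ≈ 6.79e+11 B.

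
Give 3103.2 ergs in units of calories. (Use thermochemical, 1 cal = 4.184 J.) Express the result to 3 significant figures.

7.42e-5 cal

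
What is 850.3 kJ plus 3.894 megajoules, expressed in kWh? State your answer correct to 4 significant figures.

850.3 kJ = 0.236194 kWh and 3.894 MJ = 1.08167 kWh.
0.236194 + 1.08167 ≈ 1.318 kWh.

1.318 kWh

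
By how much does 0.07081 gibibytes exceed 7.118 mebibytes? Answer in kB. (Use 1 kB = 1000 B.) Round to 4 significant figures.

0.07081 GiB = 76031.7 kB and 7.118 MiB = 7463.76 kB.
76031.7 − 7463.76 ≈ 68570 kB.

68570 kB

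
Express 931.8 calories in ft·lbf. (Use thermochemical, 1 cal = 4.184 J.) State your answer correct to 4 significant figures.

2875 ft·lbf

1 calorie = 3.08596 ft·lbf.
931.8 × 3.08596 ≈ 2875 ft·lbf.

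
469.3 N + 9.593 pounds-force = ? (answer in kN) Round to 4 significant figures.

0.5120 kN

469.3 N = 0.469300 kN and 9.593 lbf = 0.0426718 kN.
0.469300 + 0.0426718 ≈ 0.5120 kN.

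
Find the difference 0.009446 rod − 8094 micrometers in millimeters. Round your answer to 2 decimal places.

0.009446 rod = 47.5058 mm and 8094 μm = 8.09400 mm.
47.5058 − 8.09400 ≈ 39.41 mm.

39.41 mm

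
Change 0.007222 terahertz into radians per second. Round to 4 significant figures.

4.538 × 10^10 rad/s

1 THz = 6.28319 × 10^12 rad/s.
Then 0.007222 × 6.28319 × 10^12 ≈ 4.538 × 10^10 rad/s.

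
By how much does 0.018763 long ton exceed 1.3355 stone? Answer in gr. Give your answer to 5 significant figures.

163320 grains

0.018763 long ton = 294203.8 gr and 1.3355 st = 130879.0 gr.
294203.8 − 130879.0 ≈ 163320 gr.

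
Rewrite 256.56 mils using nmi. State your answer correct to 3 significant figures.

1 mil = 1.37149e-8 nmi.
Then 256.56 × 1.37149e-8 ≈ 3.52e-6 nmi.

3.52e-6 nautical miles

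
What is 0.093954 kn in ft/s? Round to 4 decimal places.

1 kn = 1.68781 ft/s.
0.093954 × 1.68781 ≈ 0.1586 ft/s.

0.1586 feet per second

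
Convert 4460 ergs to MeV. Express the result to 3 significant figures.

2.78 × 10^9 megaelectronvolts

1 erg = 624151 megaelectronvolts.
So 4460 × 624151 ≈ 2.78 × 10^9 MeV.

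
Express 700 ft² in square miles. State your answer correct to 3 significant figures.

1 square foot = 3.58701 × 10^-8 mi².
700 × 3.58701 × 10^-8 ≈ 2.51 × 10^-5 mi².

2.51 × 10^-5 square miles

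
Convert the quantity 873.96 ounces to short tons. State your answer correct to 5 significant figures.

0.027311 short ton

1 ounce = 3.12500e-5 short ton.
So 873.96 × 3.12500e-5 ≈ 0.027311 short ton.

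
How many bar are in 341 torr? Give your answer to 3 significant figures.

0.455 bar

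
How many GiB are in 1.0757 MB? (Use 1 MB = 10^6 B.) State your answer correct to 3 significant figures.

1 megabyte = 0.000931323 GiB.
So 1.0757 × 0.000931323 ≈ 0.00100 GiB.

0.00100 GiB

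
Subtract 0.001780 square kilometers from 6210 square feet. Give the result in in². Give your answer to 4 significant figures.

-1.865e+6 in²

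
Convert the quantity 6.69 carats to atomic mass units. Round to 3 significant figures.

8.06e+23 u

1 carat = 1.20443e+23 u.
Then 6.69 × 1.20443e+23 ≈ 8.06e+23 u.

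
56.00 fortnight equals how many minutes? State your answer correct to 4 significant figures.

1 fortnight = 20160.0 minutes.
Then 56.00 × 20160.0 ≈ 1.129 × 10^6 min.

1.129 × 10^6 min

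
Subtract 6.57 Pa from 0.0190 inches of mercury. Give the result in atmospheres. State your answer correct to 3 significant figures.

0.0190 inHg = 0.000635000 atm and 6.57 Pa = 6.48409 × 10^-5 atm.
0.000635000 − 6.48409 × 10^-5 ≈ 0.000570 atm.

0.000570 atmospheres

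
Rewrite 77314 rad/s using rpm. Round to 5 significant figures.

738290 rpm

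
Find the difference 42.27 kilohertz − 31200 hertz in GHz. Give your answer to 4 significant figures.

1.107e-5 gigahertz

42.27 kHz = 4.22700e-5 GHz and 31200 Hz = 3.12000e-5 GHz.
4.22700e-5 − 3.12000e-5 ≈ 1.107e-5 GHz.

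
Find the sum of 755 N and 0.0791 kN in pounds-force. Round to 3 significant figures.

755 N = 169.731 lbf and 0.0791 kN = 17.7824 lbf.
169.731 + 17.7824 ≈ 188 lbf.

188 pounds-force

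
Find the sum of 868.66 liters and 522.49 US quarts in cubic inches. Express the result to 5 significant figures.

83183 in³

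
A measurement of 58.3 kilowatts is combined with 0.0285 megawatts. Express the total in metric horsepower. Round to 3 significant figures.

118 PS

58.3 kW = 79.2659 PS and 0.0285 MW = 38.7492 PS.
79.2659 + 38.7492 ≈ 118 PS.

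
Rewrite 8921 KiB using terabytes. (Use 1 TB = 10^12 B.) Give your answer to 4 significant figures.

9.135 × 10^-6 TB

1 KiB = 1.02400 × 10^-9 terabytes.
So 8921 × 1.02400 × 10^-9 ≈ 9.135 × 10^-6 TB.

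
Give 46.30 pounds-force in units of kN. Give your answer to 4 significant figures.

0.2060 kN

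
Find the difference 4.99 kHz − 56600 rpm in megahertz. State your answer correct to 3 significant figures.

4.99 kHz = 0.00499000 MHz and 56600 rpm = 0.000943333 MHz.
0.00499000 − 0.000943333 ≈ 0.00405 MHz.

0.00405 MHz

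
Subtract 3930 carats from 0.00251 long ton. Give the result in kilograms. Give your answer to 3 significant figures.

0.00251 long ton = 2.55028 kg and 3930 ct = 0.786000 kg.
2.55028 − 0.786000 ≈ 1.76 kg.

1.76 kg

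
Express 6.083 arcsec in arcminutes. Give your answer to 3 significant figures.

1 arcsecond = 0.0166667 arcmin.
So 6.083 × 0.0166667 ≈ 0.101 arcmin.

0.101 arcmin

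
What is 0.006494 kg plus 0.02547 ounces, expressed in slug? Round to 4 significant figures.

0.0004945 slug

0.006494 kg = 0.000444980 slug and 0.02547 oz = 4.94770e-5 slug.
0.000444980 + 4.94770e-5 ≈ 0.0004945 slug.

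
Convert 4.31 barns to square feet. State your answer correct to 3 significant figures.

1 barn = 1.07639e-27 ft².
Then 4.31 × 1.07639e-27 ≈ 4.64e-27 ft².

4.64e-27 square feet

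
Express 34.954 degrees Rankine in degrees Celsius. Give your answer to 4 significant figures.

°R = (°C + 273.15) × 9/5.
Applying the formula gives -253.7 °C.

-253.7 °C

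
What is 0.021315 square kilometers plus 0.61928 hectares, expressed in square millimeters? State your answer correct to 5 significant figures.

0.021315 km² = 2.13150 × 10^10 mm² and 0.61928 ha = 6.19280 × 10^9 mm².
2.13150 × 10^10 + 6.19280 × 10^9 ≈ 2.7508 × 10^10 mm².

2.7508 × 10^10 mm²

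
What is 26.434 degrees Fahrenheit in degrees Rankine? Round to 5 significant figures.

486.10 °R

°R = °F + 459.67.
Applying the formula gives 486.10 °R.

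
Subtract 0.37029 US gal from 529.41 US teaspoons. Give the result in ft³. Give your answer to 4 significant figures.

529.41 US tsp = 0.0921508 ft³ and 0.37029 US gal = 0.0495006 ft³.
0.0921508 − 0.0495006 ≈ 0.04265 ft³.

0.04265 ft³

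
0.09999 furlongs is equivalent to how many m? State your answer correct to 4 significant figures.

20.11 meters

1 furlong = 201.168 m.
Then 0.09999 × 201.168 ≈ 20.11 m.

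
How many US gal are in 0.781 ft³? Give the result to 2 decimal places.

1 cubic foot = 7.48052 US gal.
So 0.781 × 7.48052 ≈ 5.84 US gal.

5.84 US gal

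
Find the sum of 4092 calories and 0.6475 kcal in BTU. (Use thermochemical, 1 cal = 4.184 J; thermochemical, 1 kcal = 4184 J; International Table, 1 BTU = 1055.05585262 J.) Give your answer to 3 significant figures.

18.8 BTU

4092 cal = 16.2275 BTU and 0.6475 kcal = 2.56777 BTU.
16.2275 + 2.56777 ≈ 18.8 BTU.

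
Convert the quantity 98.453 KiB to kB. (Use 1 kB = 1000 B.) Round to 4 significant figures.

1 KiB = 1.02400 kilobytes.
98.453 × 1.02400 ≈ 100.8 kB.

100.8 kilobytes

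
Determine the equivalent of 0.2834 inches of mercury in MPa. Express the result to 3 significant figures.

0.000960 MPa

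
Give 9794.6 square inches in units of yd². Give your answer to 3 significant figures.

7.56 square yards

1 in² = 0.000771605 yd².
So 9794.6 × 0.000771605 ≈ 7.56 yd².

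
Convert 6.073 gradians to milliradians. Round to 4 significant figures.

95.39 milliradians

1 grad = 15.7080 milliradians.
Thus 6.073 × 15.7080 ≈ 95.39 mrad.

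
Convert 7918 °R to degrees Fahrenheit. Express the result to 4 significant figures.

°R = °F + 459.67.
Applying the formula gives 7458 °F.

7458 degrees Fahrenheit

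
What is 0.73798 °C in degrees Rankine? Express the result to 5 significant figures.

°R = (°C + 273.15) × 9/5.
Applying the formula gives 493.00 °R.

493.00 degrees Rankine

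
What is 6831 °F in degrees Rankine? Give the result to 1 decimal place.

7290.7 °R

°R = °F + 459.67.
Applying the formula gives 7290.7 °R.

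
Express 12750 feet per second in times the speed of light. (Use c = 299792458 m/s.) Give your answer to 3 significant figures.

1 ft/s = 1.01670e-9 c.
So 12750 × 1.01670e-9 ≈ 1.30e-5 c.

1.30e-5 times the speed of light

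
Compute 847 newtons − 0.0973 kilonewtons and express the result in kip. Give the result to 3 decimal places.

0.169 kip

847 N = 0.190413 kip and 0.0973 kN = 0.0218739 kip.
0.190413 − 0.0218739 ≈ 0.169 kip.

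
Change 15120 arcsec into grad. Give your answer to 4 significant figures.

4.667 grad

1 arcsecond = 0.000308642 grad.
So 15120 × 0.000308642 ≈ 4.667 grad.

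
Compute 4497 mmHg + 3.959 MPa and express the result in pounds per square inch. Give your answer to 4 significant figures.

661.2 psi

4497 mmHg = 86.9575 psi and 3.959 MPa = 574.204 psi.
86.9575 + 574.204 ≈ 661.2 psi.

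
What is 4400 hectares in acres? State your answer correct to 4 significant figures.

1 hectare = 2.47105 acres.
4400 × 2.47105 ≈ 10870 acre.

10870 acres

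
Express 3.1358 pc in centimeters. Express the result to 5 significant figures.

9.6761 × 10^18 centimeters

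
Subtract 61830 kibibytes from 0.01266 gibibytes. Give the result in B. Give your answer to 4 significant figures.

-4.972 × 10^7 B

0.01266 GiB = 1.35936 × 10^7 B and 61830 KiB = 6.33139 × 10^7 B.
1.35936 × 10^7 − 6.33139 × 10^7 ≈ -4.972 × 10^7 B.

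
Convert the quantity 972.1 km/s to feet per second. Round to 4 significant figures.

1 kilometer per second = 3280.84 ft/s.
972.1 × 3280.84 ≈ 3.189e+6 ft/s.

3.189e+6 feet per second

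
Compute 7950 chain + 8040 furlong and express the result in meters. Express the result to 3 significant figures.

7950 chain = 159929 m and 8040 furlong = 1.61739e+6 m.
159929 + 1.61739e+6 ≈ 1.78e+6 m.

1.78e+6 meters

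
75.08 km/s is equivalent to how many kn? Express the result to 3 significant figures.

146000 knots

1 kilometer per second = 1943.84 kn.
75.08 × 1943.84 ≈ 146000 kn.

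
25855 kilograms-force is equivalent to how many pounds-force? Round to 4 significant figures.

1 kilogram-force = 2.20462 lbf.
Thus 25855 × 2.20462 ≈ 57000 lbf.

57000 pounds-force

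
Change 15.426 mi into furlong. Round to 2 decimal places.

1 mi = 8.00000 furlong.
So 15.426 × 8.00000 ≈ 123.41 furlong.

123.41 furlong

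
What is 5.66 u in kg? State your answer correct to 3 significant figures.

1 u = 1.66054e-27 kilograms.
So 5.66 × 1.66054e-27 ≈ 9.40e-27 kg.

9.40e-27 kg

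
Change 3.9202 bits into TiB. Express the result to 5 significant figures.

4.4568 × 10^-13 TiB

1 bit = 1.13687 × 10^-13 TiB.
Thus 3.9202 × 1.13687 × 10^-13 ≈ 4.4568 × 10^-13 TiB.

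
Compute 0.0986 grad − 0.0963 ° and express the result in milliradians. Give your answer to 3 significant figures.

-0.132 mrad

0.0986 grad = 1.54881 mrad and 0.0963 ° = 1.68075 mrad.
1.54881 − 1.68075 ≈ -0.132 mrad.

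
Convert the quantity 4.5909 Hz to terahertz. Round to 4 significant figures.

4.591 × 10^-12 THz

1 hertz = 1.00000 × 10^-12 terahertz.
So 4.5909 × 1.00000 × 10^-12 ≈ 4.591 × 10^-12 THz.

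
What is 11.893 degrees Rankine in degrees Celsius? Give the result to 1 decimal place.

-266.5 °C

°R = (°C + 273.15) × 9/5.
Applying the formula gives -266.5 °C.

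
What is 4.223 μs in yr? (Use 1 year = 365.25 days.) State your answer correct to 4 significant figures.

1 μs = 3.16881 × 10^-14 years.
So 4.223 × 3.16881 × 10^-14 ≈ 1.338 × 10^-13 yr.

1.338 × 10^-13 yr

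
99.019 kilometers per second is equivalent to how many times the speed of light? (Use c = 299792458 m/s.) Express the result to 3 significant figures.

0.000330 c

1 kilometer per second = 3.33564 × 10^-6 c.
Thus 99.019 × 3.33564 × 10^-6 ≈ 0.000330 c.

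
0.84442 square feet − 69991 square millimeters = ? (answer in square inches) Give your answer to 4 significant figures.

0.84442 ft² = 121.596 in² and 69991 mm² = 108.486 in².
121.596 − 108.486 ≈ 13.11 in².

13.11 in²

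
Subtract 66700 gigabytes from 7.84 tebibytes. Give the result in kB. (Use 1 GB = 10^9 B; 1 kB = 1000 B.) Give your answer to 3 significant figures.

7.84 TiB = 8.62017e+9 kB and 66700 GB = 6.67000e+10 kB.
8.62017e+9 − 6.67000e+10 ≈ -5.81e+10 kB.

-5.81e+10 kilobytes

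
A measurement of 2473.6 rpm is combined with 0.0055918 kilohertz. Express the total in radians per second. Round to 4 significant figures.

2473.6 rpm = 259.035 rad/s and 0.0055918 kHz = 35.1343 rad/s.
259.035 + 35.1343 ≈ 294.2 rad/s.

294.2 radians per second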